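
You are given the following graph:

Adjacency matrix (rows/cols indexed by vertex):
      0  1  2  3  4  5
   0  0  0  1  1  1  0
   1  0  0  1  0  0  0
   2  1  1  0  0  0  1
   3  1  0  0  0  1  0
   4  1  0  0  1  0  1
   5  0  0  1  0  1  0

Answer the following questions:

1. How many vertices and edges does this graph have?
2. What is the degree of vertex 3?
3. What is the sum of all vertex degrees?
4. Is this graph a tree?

Count: 6 vertices, 7 edges.
Vertex 3 has neighbors [0, 4], degree = 2.
Handshaking lemma: 2 * 7 = 14.
A tree on 6 vertices has 5 edges. This graph has 7 edges (2 extra). Not a tree.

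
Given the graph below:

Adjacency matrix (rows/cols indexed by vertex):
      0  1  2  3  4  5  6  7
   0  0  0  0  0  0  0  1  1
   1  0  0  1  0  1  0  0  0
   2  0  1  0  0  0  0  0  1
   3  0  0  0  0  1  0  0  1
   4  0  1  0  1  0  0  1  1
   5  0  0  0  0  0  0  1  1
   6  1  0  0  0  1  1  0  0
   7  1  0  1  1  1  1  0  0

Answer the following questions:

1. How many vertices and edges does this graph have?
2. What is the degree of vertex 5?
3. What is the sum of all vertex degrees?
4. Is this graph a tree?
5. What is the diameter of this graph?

Count: 8 vertices, 11 edges.
Vertex 5 has neighbors [6, 7], degree = 2.
Handshaking lemma: 2 * 11 = 22.
A tree on 8 vertices has 7 edges. This graph has 11 edges (4 extra). Not a tree.
Diameter (longest shortest path) = 3.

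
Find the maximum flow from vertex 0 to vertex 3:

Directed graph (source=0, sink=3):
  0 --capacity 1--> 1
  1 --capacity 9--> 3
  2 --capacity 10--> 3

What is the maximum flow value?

Computing max flow:
  Flow on (0->1): 1/1
  Flow on (1->3): 1/9
Maximum flow = 1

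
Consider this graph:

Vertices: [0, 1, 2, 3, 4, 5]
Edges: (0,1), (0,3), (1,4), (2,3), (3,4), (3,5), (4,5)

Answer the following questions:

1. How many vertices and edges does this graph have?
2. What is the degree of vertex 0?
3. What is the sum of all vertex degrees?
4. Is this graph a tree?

Count: 6 vertices, 7 edges.
Vertex 0 has neighbors [1, 3], degree = 2.
Handshaking lemma: 2 * 7 = 14.
A tree on 6 vertices has 5 edges. This graph has 7 edges (2 extra). Not a tree.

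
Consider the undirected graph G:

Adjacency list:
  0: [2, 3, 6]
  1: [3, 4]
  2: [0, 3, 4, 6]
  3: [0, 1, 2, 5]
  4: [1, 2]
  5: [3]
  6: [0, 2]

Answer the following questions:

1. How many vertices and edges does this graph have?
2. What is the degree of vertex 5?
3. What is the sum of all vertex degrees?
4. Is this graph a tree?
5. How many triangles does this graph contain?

Count: 7 vertices, 9 edges.
Vertex 5 has neighbors [3], degree = 1.
Handshaking lemma: 2 * 9 = 18.
A tree on 7 vertices has 6 edges. This graph has 9 edges (3 extra). Not a tree.
Number of triangles = 2.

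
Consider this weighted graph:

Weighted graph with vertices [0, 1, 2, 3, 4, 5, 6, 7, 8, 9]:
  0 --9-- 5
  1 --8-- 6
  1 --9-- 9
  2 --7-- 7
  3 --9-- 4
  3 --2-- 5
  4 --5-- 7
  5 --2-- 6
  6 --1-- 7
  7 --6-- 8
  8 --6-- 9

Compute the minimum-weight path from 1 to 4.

Using Dijkstra's algorithm from vertex 1:
Shortest path: 1 -> 6 -> 7 -> 4
Total weight: 8 + 1 + 5 = 14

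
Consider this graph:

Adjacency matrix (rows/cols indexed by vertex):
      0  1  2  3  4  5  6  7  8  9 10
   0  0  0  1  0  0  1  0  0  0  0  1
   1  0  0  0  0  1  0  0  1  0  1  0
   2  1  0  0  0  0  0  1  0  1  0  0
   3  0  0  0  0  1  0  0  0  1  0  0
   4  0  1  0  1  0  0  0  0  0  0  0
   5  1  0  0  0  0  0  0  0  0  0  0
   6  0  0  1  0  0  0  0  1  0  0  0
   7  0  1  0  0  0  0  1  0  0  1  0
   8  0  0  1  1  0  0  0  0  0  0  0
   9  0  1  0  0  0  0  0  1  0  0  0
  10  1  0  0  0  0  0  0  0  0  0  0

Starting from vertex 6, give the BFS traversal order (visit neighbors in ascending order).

BFS from vertex 6 (neighbors processed in ascending order):
Visit order: 6, 2, 7, 0, 8, 1, 9, 5, 10, 3, 4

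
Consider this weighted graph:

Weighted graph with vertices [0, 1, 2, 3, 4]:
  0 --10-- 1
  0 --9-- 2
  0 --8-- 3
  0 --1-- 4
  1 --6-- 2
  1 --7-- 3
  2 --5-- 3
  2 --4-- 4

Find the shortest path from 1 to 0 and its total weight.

Using Dijkstra's algorithm from vertex 1:
Shortest path: 1 -> 0
Total weight: 10 = 10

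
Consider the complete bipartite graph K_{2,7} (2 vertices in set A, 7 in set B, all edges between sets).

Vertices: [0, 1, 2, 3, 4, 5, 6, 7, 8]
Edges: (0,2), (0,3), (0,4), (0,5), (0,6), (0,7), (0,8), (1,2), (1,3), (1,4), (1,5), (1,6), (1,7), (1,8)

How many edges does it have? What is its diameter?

K_{2,7} has 2 * 7 = 14 edges.
Any vertex reaches any opposite-side vertex in 1 step; same-side vertices reach in 2 steps via any opposite-side vertex.
Diameter = 2.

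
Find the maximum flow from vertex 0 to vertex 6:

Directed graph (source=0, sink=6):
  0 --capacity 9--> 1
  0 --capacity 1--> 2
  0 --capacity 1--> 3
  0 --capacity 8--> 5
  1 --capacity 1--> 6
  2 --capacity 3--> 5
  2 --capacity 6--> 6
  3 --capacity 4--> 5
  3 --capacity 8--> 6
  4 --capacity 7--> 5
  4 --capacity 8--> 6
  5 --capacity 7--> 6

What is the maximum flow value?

Computing max flow:
  Flow on (0->1): 1/9
  Flow on (0->2): 1/1
  Flow on (0->3): 1/1
  Flow on (0->5): 7/8
  Flow on (1->6): 1/1
  Flow on (2->6): 1/6
  Flow on (3->6): 1/8
  Flow on (5->6): 7/7
Maximum flow = 10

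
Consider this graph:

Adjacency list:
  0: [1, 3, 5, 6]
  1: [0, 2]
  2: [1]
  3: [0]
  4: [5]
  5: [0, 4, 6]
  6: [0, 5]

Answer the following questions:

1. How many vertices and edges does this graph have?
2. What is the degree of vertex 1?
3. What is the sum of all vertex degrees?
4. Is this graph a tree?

Count: 7 vertices, 7 edges.
Vertex 1 has neighbors [0, 2], degree = 2.
Handshaking lemma: 2 * 7 = 14.
A tree on 7 vertices has 6 edges. This graph has 7 edges (1 extra). Not a tree.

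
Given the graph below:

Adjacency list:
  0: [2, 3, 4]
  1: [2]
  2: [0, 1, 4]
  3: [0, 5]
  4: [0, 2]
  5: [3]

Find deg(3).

Vertex 3 has neighbors [0, 5], so deg(3) = 2.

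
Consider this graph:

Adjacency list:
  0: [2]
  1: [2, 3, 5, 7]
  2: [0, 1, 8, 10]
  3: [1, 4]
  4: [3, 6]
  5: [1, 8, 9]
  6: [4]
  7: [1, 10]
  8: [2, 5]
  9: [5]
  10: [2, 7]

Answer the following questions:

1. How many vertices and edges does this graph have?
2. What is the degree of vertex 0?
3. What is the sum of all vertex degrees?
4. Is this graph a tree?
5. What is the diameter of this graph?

Count: 11 vertices, 12 edges.
Vertex 0 has neighbors [2], degree = 1.
Handshaking lemma: 2 * 12 = 24.
A tree on 11 vertices has 10 edges. This graph has 12 edges (2 extra). Not a tree.
Diameter (longest shortest path) = 5.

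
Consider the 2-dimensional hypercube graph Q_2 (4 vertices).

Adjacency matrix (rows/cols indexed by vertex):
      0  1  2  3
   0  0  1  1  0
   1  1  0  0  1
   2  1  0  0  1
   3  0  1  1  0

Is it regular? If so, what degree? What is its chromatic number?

In Q_2, every vertex has exactly 2 neighbors (flip one of 2 bits), so it is 2-regular.
Q_2 is bipartite (partition by bit-parity), so chromatic number = 2.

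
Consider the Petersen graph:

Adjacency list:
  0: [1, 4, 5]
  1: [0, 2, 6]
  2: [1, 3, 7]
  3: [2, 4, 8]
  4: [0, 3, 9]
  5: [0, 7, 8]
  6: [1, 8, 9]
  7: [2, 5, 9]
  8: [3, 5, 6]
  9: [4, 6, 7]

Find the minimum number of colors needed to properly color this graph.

The Petersen graph contains odd cycles (e.g. the outer 5-cycle), so chi >= 3.
A proper 3-coloring exists (it is a well-known 3-chromatic graph).
Chromatic number = 3.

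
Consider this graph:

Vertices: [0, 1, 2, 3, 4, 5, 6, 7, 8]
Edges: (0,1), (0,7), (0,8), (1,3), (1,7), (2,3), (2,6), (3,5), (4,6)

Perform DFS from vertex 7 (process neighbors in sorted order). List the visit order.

DFS from vertex 7 (neighbors processed in ascending order):
Visit order: 7, 0, 1, 3, 2, 6, 4, 5, 8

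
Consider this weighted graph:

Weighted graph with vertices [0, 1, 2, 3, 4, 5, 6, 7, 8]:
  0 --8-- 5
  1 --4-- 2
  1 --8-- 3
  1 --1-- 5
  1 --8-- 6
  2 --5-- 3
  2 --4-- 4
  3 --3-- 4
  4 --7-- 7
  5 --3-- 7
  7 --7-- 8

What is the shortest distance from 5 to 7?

Using Dijkstra's algorithm from vertex 5:
Shortest path: 5 -> 7
Total weight: 3 = 3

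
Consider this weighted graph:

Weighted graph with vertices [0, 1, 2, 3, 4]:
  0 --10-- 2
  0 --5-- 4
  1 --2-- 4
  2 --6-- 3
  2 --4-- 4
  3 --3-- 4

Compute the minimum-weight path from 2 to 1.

Using Dijkstra's algorithm from vertex 2:
Shortest path: 2 -> 4 -> 1
Total weight: 4 + 2 = 6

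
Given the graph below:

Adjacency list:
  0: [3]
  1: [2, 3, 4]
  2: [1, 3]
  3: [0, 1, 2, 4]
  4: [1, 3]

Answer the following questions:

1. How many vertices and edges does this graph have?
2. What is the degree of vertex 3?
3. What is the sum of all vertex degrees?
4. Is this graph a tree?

Count: 5 vertices, 6 edges.
Vertex 3 has neighbors [0, 1, 2, 4], degree = 4.
Handshaking lemma: 2 * 6 = 12.
A tree on 5 vertices has 4 edges. This graph has 6 edges (2 extra). Not a tree.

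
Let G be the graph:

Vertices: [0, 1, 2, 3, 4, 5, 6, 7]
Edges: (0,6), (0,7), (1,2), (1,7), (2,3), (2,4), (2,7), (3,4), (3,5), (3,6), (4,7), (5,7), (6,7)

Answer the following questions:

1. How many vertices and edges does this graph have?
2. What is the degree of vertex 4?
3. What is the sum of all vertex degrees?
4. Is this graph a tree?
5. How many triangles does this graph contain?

Count: 8 vertices, 13 edges.
Vertex 4 has neighbors [2, 3, 7], degree = 3.
Handshaking lemma: 2 * 13 = 26.
A tree on 8 vertices has 7 edges. This graph has 13 edges (6 extra). Not a tree.
Number of triangles = 4.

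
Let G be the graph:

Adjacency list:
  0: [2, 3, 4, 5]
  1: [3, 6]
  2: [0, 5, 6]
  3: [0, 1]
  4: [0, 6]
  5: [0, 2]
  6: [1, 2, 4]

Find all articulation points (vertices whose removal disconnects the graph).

No articulation points. The graph is biconnected.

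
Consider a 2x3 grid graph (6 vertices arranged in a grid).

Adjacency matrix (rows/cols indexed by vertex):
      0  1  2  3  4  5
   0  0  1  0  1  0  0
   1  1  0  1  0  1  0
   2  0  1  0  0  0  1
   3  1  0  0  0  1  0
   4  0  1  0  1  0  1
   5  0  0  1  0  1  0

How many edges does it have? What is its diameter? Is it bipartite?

A 2x3 grid has 3 vertical edges and 4 horizontal edges.
Total edges = 3 + 4 = 7.
Diameter = (2-1) + (3-1) = 3 (corner to opposite corner).
Grid graphs are bipartite (checkerboard coloring).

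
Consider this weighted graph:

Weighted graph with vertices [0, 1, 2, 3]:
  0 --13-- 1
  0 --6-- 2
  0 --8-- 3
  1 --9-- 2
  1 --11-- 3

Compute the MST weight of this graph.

Applying Kruskal's algorithm (sort edges by weight, add if no cycle):
  Add (0,2) w=6
  Add (0,3) w=8
  Add (1,2) w=9
  Skip (1,3) w=11 (creates cycle)
  Skip (0,1) w=13 (creates cycle)
MST weight = 23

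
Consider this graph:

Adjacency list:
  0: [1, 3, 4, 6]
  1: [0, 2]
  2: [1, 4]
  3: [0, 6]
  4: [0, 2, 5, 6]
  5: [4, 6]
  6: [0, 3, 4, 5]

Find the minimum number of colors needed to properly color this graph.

The graph has a maximum clique of size 3 (lower bound on chromatic number).
A valid 3-coloring: {0: 0, 1: 1, 2: 0, 3: 1, 4: 1, 5: 0, 6: 2}.
Chromatic number = 3.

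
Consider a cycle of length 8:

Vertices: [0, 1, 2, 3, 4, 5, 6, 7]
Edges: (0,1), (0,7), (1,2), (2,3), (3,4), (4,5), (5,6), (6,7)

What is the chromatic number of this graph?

This is an even cycle (C_8). Even cycles are bipartite.
Chromatic number = 2.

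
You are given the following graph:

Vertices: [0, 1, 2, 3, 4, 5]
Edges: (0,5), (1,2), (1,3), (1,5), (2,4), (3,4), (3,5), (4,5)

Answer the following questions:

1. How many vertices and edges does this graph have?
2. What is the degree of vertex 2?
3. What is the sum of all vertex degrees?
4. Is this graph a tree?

Count: 6 vertices, 8 edges.
Vertex 2 has neighbors [1, 4], degree = 2.
Handshaking lemma: 2 * 8 = 16.
A tree on 6 vertices has 5 edges. This graph has 8 edges (3 extra). Not a tree.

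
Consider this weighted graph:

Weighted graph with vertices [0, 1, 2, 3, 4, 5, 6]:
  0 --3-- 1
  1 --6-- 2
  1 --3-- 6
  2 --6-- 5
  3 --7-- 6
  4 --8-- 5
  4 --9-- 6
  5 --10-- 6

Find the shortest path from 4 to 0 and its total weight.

Using Dijkstra's algorithm from vertex 4:
Shortest path: 4 -> 6 -> 1 -> 0
Total weight: 9 + 3 + 3 = 15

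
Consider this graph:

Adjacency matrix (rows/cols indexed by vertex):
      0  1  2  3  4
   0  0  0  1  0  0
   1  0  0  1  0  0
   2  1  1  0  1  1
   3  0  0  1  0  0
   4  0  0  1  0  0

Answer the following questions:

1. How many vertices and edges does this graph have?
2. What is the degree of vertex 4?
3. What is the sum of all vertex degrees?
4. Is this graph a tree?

Count: 5 vertices, 4 edges.
Vertex 4 has neighbors [2], degree = 1.
Handshaking lemma: 2 * 4 = 8.
A graph is a tree iff it is connected and has exactly n-1 edges. This graph is connected (all 5 vertices in one component) and has 5-1 = 4 edges. It is a tree.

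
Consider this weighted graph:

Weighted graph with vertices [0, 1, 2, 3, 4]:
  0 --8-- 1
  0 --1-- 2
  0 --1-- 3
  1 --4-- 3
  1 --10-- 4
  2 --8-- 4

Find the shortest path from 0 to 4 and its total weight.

Using Dijkstra's algorithm from vertex 0:
Shortest path: 0 -> 2 -> 4
Total weight: 1 + 8 = 9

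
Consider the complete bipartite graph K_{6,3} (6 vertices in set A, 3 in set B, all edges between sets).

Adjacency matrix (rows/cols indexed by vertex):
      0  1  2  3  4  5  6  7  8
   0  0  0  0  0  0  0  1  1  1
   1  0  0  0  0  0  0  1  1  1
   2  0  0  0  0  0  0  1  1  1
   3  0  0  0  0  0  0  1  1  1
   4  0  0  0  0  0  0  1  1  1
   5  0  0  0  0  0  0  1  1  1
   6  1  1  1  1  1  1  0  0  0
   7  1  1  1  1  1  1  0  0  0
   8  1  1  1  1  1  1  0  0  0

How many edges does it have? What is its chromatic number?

K_{6,3} has 6 * 3 = 18 edges.
Bipartite graphs have chromatic number 2 (color each partition differently).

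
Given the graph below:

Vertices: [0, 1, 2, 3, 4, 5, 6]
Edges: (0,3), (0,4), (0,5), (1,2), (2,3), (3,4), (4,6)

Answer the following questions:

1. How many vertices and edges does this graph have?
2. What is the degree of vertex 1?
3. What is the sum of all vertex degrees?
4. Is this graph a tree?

Count: 7 vertices, 7 edges.
Vertex 1 has neighbors [2], degree = 1.
Handshaking lemma: 2 * 7 = 14.
A tree on 7 vertices has 6 edges. This graph has 7 edges (1 extra). Not a tree.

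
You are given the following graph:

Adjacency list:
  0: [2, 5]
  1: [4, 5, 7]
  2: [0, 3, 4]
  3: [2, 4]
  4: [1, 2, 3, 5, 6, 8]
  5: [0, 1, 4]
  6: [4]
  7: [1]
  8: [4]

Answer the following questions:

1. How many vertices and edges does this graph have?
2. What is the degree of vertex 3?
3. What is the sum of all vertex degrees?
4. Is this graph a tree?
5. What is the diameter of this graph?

Count: 9 vertices, 11 edges.
Vertex 3 has neighbors [2, 4], degree = 2.
Handshaking lemma: 2 * 11 = 22.
A tree on 9 vertices has 8 edges. This graph has 11 edges (3 extra). Not a tree.
Diameter (longest shortest path) = 3.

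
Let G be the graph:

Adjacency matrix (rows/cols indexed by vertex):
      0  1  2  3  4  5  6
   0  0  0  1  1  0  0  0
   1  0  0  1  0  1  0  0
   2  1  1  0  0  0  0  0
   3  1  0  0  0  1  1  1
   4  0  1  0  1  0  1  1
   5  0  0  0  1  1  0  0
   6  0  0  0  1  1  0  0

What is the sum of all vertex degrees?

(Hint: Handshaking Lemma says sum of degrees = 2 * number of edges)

Count edges: 9 edges.
By Handshaking Lemma: sum of degrees = 2 * 9 = 18.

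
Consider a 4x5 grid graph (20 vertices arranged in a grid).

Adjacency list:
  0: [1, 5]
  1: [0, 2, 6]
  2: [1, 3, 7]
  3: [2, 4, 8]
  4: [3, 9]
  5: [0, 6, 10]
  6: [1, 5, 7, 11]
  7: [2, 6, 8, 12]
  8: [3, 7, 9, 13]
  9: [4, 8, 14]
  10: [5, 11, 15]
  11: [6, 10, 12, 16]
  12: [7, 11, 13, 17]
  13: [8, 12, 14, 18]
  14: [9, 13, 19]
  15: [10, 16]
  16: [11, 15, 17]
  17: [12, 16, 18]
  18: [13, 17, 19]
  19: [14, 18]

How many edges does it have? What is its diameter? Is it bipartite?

A 4x5 grid has 15 vertical edges and 16 horizontal edges.
Total edges = 15 + 16 = 31.
Diameter = (4-1) + (5-1) = 7 (corner to opposite corner).
Grid graphs are bipartite (checkerboard coloring).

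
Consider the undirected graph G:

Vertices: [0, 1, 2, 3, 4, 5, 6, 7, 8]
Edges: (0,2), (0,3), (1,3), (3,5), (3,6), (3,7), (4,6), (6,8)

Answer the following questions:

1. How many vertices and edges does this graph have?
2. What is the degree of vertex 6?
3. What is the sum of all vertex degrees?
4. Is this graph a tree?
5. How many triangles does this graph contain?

Count: 9 vertices, 8 edges.
Vertex 6 has neighbors [3, 4, 8], degree = 3.
Handshaking lemma: 2 * 8 = 16.
A graph is a tree iff it is connected and has exactly n-1 edges. This graph is connected (all 9 vertices in one component) and has 9-1 = 8 edges. It is a tree.
Number of triangles = 0.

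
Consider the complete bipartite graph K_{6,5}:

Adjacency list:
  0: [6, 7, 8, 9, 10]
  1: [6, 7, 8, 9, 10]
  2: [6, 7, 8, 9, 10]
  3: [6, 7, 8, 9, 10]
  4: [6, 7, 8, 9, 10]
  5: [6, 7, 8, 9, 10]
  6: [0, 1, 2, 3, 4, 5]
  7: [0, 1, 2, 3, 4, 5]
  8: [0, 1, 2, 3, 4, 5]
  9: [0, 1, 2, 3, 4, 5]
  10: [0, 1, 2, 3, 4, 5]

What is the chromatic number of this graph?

K_{6,5} is bipartite: vertices split into two independent sets of size 6 and 5.
Color one set 0, the other 1. No adjacent vertices share a color.
Chromatic number = 2.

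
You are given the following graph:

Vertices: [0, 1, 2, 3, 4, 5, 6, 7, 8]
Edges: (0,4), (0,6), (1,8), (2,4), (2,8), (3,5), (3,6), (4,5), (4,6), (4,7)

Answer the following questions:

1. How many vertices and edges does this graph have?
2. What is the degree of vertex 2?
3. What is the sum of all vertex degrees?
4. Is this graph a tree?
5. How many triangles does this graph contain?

Count: 9 vertices, 10 edges.
Vertex 2 has neighbors [4, 8], degree = 2.
Handshaking lemma: 2 * 10 = 20.
A tree on 9 vertices has 8 edges. This graph has 10 edges (2 extra). Not a tree.
Number of triangles = 1.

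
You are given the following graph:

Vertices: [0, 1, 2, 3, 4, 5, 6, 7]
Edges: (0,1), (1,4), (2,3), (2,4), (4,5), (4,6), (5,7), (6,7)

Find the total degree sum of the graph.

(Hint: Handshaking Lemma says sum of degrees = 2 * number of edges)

Count edges: 8 edges.
By Handshaking Lemma: sum of degrees = 2 * 8 = 16.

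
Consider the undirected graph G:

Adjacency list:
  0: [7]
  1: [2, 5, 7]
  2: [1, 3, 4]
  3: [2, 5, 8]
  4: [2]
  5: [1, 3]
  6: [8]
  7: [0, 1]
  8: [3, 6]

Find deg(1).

Vertex 1 has neighbors [2, 5, 7], so deg(1) = 3.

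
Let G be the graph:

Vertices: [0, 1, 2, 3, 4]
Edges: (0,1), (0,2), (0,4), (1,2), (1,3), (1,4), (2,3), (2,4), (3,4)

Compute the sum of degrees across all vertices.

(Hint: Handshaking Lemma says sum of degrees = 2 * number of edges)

Count edges: 9 edges.
By Handshaking Lemma: sum of degrees = 2 * 9 = 18.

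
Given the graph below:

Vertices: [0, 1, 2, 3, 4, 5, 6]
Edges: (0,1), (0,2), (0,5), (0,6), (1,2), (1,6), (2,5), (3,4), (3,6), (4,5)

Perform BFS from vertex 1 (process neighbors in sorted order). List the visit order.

BFS from vertex 1 (neighbors processed in ascending order):
Visit order: 1, 0, 2, 6, 5, 3, 4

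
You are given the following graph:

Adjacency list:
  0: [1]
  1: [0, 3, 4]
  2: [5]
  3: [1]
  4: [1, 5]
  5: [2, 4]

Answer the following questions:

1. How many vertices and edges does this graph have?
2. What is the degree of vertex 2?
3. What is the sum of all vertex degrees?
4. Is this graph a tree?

Count: 6 vertices, 5 edges.
Vertex 2 has neighbors [5], degree = 1.
Handshaking lemma: 2 * 5 = 10.
A graph is a tree iff it is connected and has exactly n-1 edges. This graph is connected (all 6 vertices in one component) and has 6-1 = 5 edges. It is a tree.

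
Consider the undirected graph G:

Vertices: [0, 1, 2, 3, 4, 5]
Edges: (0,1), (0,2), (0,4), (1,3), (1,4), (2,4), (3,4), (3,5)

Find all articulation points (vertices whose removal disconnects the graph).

An articulation point is a vertex whose removal disconnects the graph.
Articulation points: [3]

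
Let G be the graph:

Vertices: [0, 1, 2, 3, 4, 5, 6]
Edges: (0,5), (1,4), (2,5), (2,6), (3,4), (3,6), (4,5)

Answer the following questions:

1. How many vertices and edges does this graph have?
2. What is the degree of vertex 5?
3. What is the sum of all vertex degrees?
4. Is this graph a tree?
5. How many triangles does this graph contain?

Count: 7 vertices, 7 edges.
Vertex 5 has neighbors [0, 2, 4], degree = 3.
Handshaking lemma: 2 * 7 = 14.
A tree on 7 vertices has 6 edges. This graph has 7 edges (1 extra). Not a tree.
Number of triangles = 0.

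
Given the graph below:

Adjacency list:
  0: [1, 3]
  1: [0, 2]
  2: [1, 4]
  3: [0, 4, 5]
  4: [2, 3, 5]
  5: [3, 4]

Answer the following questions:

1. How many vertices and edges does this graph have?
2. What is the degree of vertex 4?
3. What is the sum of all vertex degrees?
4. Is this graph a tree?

Count: 6 vertices, 7 edges.
Vertex 4 has neighbors [2, 3, 5], degree = 3.
Handshaking lemma: 2 * 7 = 14.
A tree on 6 vertices has 5 edges. This graph has 7 edges (2 extra). Not a tree.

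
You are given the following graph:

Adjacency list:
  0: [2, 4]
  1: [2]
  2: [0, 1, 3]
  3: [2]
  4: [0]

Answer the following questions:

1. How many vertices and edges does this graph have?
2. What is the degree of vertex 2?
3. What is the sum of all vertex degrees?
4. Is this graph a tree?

Count: 5 vertices, 4 edges.
Vertex 2 has neighbors [0, 1, 3], degree = 3.
Handshaking lemma: 2 * 4 = 8.
A graph is a tree iff it is connected and has exactly n-1 edges. This graph is connected (all 5 vertices in one component) and has 5-1 = 4 edges. It is a tree.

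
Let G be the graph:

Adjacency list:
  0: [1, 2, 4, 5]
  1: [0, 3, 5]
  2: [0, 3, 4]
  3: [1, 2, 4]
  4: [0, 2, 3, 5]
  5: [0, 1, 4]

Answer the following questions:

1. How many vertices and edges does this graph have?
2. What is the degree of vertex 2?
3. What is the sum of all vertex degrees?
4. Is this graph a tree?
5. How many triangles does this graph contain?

Count: 6 vertices, 10 edges.
Vertex 2 has neighbors [0, 3, 4], degree = 3.
Handshaking lemma: 2 * 10 = 20.
A tree on 6 vertices has 5 edges. This graph has 10 edges (5 extra). Not a tree.
Number of triangles = 4.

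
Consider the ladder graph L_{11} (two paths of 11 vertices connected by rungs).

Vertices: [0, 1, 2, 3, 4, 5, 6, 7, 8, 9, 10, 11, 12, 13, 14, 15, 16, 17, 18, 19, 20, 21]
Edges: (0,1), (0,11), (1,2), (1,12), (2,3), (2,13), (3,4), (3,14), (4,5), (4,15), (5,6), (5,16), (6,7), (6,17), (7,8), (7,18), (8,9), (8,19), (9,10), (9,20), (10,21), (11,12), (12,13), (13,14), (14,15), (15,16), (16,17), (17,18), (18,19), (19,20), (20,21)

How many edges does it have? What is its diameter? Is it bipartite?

Ladder graph L_{11}: 11 rungs + 2 * (11-1) path edges = 11 + 20 = 31 edges.
Diameter = 11.
Ladder graphs are bipartite (alternating coloring along each path).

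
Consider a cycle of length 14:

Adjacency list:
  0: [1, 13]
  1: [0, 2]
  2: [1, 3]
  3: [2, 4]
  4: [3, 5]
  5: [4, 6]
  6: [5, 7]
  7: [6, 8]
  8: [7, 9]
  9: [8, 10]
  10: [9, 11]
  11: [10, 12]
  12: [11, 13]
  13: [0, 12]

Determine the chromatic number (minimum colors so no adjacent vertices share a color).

This is an even cycle (C_14). Even cycles are bipartite.
Chromatic number = 2.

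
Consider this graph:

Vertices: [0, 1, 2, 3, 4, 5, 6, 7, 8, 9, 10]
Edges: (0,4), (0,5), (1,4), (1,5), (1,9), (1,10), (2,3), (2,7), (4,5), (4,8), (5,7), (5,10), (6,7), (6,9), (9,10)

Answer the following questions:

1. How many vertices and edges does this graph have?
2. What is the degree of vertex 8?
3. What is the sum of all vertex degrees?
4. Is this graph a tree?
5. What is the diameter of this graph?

Count: 11 vertices, 15 edges.
Vertex 8 has neighbors [4], degree = 1.
Handshaking lemma: 2 * 15 = 30.
A tree on 11 vertices has 10 edges. This graph has 15 edges (5 extra). Not a tree.
Diameter (longest shortest path) = 5.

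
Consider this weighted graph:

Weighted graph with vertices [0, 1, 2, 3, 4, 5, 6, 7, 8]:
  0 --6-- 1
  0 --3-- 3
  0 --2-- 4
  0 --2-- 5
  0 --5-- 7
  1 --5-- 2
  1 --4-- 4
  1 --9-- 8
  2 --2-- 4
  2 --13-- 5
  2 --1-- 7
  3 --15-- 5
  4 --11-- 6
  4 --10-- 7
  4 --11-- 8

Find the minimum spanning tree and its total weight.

Applying Kruskal's algorithm (sort edges by weight, add if no cycle):
  Add (2,7) w=1
  Add (0,5) w=2
  Add (0,4) w=2
  Add (2,4) w=2
  Add (0,3) w=3
  Add (1,4) w=4
  Skip (0,7) w=5 (creates cycle)
  Skip (1,2) w=5 (creates cycle)
  Skip (0,1) w=6 (creates cycle)
  Add (1,8) w=9
  Skip (4,7) w=10 (creates cycle)
  Add (4,6) w=11
  Skip (4,8) w=11 (creates cycle)
  Skip (2,5) w=13 (creates cycle)
  Skip (3,5) w=15 (creates cycle)
MST weight = 34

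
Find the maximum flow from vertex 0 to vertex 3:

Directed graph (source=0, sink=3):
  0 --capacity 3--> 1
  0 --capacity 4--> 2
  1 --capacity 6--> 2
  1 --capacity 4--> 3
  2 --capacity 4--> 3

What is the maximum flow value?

Computing max flow:
  Flow on (0->1): 3/3
  Flow on (0->2): 4/4
  Flow on (1->3): 3/4
  Flow on (2->3): 4/4
Maximum flow = 7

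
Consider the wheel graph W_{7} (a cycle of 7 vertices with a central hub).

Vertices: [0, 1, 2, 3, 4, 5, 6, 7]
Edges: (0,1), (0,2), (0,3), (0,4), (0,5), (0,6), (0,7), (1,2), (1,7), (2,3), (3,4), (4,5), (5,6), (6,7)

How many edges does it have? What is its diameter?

Wheel graph W_{7}: 7 cycle edges + 7 spoke edges = 14 edges.
The hub is distance 1 from all cycle vertices. Max distance between cycle vertices through hub is 2.
Diameter = 2.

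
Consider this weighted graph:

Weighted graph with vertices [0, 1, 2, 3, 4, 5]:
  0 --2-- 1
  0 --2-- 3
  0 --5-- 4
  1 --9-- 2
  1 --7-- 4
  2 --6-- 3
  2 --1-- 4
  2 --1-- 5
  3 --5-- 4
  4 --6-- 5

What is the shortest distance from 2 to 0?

Using Dijkstra's algorithm from vertex 2:
Shortest path: 2 -> 4 -> 0
Total weight: 1 + 5 = 6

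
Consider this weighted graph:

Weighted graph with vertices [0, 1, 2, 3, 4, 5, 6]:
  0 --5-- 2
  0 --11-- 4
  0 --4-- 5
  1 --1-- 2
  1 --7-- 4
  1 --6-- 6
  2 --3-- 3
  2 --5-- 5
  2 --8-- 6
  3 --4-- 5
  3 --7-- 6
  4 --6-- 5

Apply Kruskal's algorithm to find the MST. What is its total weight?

Applying Kruskal's algorithm (sort edges by weight, add if no cycle):
  Add (1,2) w=1
  Add (2,3) w=3
  Add (0,5) w=4
  Add (3,5) w=4
  Skip (0,2) w=5 (creates cycle)
  Skip (2,5) w=5 (creates cycle)
  Add (1,6) w=6
  Add (4,5) w=6
  Skip (1,4) w=7 (creates cycle)
  Skip (3,6) w=7 (creates cycle)
  Skip (2,6) w=8 (creates cycle)
  Skip (0,4) w=11 (creates cycle)
MST weight = 24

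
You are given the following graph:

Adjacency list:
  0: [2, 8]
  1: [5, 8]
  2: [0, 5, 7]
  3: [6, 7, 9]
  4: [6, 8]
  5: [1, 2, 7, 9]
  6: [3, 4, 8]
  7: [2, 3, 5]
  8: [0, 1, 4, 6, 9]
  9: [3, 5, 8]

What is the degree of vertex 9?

Vertex 9 has neighbors [3, 5, 8], so deg(9) = 3.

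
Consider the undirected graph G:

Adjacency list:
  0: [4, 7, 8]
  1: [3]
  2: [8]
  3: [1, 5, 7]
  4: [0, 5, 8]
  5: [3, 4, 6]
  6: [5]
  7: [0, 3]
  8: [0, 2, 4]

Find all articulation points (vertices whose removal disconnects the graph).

An articulation point is a vertex whose removal disconnects the graph.
Articulation points: [3, 5, 8]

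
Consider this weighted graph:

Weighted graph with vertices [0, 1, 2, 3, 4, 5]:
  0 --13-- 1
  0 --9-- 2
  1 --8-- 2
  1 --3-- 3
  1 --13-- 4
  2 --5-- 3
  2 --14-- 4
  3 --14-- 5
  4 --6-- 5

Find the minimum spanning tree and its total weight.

Applying Kruskal's algorithm (sort edges by weight, add if no cycle):
  Add (1,3) w=3
  Add (2,3) w=5
  Add (4,5) w=6
  Skip (1,2) w=8 (creates cycle)
  Add (0,2) w=9
  Skip (0,1) w=13 (creates cycle)
  Add (1,4) w=13
  Skip (2,4) w=14 (creates cycle)
  Skip (3,5) w=14 (creates cycle)
MST weight = 36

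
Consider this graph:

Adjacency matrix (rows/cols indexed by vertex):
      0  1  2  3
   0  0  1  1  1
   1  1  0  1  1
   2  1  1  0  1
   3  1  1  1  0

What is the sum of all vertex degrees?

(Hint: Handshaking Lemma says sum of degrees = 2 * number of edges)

Count edges: 6 edges.
By Handshaking Lemma: sum of degrees = 2 * 6 = 12.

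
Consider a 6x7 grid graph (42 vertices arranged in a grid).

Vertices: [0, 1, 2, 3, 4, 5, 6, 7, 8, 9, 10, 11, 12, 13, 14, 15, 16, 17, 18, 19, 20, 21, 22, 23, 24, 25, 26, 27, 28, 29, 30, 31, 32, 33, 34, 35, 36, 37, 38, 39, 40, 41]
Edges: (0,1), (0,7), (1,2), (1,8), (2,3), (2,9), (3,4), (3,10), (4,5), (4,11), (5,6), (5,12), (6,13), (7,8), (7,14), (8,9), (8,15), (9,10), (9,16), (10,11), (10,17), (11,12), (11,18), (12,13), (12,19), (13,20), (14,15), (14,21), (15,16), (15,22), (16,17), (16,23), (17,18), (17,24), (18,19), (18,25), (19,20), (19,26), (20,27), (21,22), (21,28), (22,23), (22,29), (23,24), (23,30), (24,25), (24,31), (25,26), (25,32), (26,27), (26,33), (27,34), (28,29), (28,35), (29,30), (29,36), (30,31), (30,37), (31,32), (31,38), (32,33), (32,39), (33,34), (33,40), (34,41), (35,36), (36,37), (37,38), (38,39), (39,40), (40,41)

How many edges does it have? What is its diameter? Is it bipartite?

A 6x7 grid has 35 vertical edges and 36 horizontal edges.
Total edges = 35 + 36 = 71.
Diameter = (6-1) + (7-1) = 11 (corner to opposite corner).
Grid graphs are bipartite (checkerboard coloring).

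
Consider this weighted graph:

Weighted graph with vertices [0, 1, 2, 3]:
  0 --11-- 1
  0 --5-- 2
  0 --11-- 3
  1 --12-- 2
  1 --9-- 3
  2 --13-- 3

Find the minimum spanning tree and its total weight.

Applying Kruskal's algorithm (sort edges by weight, add if no cycle):
  Add (0,2) w=5
  Add (1,3) w=9
  Add (0,3) w=11
  Skip (0,1) w=11 (creates cycle)
  Skip (1,2) w=12 (creates cycle)
  Skip (2,3) w=13 (creates cycle)
MST weight = 25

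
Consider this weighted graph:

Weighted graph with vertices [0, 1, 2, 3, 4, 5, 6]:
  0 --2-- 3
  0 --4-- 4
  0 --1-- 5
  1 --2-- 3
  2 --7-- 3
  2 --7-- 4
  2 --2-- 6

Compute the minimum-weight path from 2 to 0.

Using Dijkstra's algorithm from vertex 2:
Shortest path: 2 -> 3 -> 0
Total weight: 7 + 2 = 9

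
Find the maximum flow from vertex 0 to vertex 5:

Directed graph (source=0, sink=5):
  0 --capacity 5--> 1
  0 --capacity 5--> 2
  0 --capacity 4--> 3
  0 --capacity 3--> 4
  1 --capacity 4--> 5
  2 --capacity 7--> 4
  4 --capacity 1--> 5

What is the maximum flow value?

Computing max flow:
  Flow on (0->1): 4/5
  Flow on (0->4): 1/3
  Flow on (1->5): 4/4
  Flow on (4->5): 1/1
Maximum flow = 5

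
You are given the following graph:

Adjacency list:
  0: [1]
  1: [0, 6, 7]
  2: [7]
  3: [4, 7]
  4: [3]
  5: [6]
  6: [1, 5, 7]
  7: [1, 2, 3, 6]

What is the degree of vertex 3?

Vertex 3 has neighbors [4, 7], so deg(3) = 2.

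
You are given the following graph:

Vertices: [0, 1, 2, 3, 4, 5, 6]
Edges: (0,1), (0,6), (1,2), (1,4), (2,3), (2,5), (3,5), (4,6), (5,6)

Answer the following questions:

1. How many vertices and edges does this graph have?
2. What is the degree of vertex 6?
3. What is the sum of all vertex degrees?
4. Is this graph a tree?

Count: 7 vertices, 9 edges.
Vertex 6 has neighbors [0, 4, 5], degree = 3.
Handshaking lemma: 2 * 9 = 18.
A tree on 7 vertices has 6 edges. This graph has 9 edges (3 extra). Not a tree.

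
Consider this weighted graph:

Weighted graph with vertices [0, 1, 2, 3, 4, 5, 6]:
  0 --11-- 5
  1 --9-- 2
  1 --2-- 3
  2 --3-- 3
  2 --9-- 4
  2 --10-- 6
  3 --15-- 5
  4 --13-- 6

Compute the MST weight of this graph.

Applying Kruskal's algorithm (sort edges by weight, add if no cycle):
  Add (1,3) w=2
  Add (2,3) w=3
  Skip (1,2) w=9 (creates cycle)
  Add (2,4) w=9
  Add (2,6) w=10
  Add (0,5) w=11
  Skip (4,6) w=13 (creates cycle)
  Add (3,5) w=15
MST weight = 50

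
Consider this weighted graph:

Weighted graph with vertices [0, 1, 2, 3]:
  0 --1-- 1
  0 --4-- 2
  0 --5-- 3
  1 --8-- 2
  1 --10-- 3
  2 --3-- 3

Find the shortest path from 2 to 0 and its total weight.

Using Dijkstra's algorithm from vertex 2:
Shortest path: 2 -> 0
Total weight: 4 = 4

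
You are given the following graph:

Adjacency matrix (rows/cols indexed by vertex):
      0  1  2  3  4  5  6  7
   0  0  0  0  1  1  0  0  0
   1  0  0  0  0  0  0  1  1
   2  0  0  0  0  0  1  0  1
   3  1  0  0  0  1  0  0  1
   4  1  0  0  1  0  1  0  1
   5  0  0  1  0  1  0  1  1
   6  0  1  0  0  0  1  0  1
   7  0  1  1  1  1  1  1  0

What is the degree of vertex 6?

Vertex 6 has neighbors [1, 5, 7], so deg(6) = 3.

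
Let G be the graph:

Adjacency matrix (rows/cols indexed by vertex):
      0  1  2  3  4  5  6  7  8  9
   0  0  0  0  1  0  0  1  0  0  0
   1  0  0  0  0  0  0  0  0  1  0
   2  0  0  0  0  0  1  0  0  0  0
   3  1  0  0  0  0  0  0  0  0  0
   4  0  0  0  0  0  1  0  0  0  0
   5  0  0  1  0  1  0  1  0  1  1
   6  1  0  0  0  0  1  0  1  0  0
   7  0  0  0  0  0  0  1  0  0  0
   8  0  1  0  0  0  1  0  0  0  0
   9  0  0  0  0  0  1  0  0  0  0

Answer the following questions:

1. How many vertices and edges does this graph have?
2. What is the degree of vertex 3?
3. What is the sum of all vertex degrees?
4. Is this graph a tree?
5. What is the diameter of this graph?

Count: 10 vertices, 9 edges.
Vertex 3 has neighbors [0], degree = 1.
Handshaking lemma: 2 * 9 = 18.
A graph is a tree iff it is connected and has exactly n-1 edges. This graph is connected (all 10 vertices in one component) and has 10-1 = 9 edges. It is a tree.
Diameter (longest shortest path) = 5.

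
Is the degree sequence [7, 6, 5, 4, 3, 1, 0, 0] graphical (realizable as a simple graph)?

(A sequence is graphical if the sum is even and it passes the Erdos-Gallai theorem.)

Sum of degrees = 26. Sum is even but fails Erdos-Gallai. The sequence is NOT graphical.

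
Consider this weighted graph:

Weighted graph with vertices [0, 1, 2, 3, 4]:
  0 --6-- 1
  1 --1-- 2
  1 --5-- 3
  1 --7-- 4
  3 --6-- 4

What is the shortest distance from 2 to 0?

Using Dijkstra's algorithm from vertex 2:
Shortest path: 2 -> 1 -> 0
Total weight: 1 + 6 = 7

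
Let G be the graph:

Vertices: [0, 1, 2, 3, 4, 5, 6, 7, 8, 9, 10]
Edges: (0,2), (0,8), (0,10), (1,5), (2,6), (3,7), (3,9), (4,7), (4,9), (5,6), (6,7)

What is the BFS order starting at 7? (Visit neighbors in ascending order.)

BFS from vertex 7 (neighbors processed in ascending order):
Visit order: 7, 3, 4, 6, 9, 2, 5, 0, 1, 8, 10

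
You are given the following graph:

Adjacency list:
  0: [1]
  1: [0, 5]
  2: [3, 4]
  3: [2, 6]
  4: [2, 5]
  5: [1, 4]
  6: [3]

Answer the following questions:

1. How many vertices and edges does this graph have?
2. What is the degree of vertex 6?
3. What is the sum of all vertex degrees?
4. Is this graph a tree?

Count: 7 vertices, 6 edges.
Vertex 6 has neighbors [3], degree = 1.
Handshaking lemma: 2 * 6 = 12.
A graph is a tree iff it is connected and has exactly n-1 edges. This graph is connected (all 7 vertices in one component) and has 7-1 = 6 edges. It is a tree.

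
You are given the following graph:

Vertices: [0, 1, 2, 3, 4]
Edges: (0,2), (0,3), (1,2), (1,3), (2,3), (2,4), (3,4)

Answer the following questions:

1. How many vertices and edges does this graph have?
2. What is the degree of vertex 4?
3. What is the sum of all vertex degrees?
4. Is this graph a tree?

Count: 5 vertices, 7 edges.
Vertex 4 has neighbors [2, 3], degree = 2.
Handshaking lemma: 2 * 7 = 14.
A tree on 5 vertices has 4 edges. This graph has 7 edges (3 extra). Not a tree.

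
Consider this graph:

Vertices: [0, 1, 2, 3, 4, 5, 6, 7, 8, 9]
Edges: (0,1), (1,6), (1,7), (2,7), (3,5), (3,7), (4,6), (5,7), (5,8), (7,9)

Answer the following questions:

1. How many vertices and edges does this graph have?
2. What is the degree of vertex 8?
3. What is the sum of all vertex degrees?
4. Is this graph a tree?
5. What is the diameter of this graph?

Count: 10 vertices, 10 edges.
Vertex 8 has neighbors [5], degree = 1.
Handshaking lemma: 2 * 10 = 20.
A tree on 10 vertices has 9 edges. This graph has 10 edges (1 extra). Not a tree.
Diameter (longest shortest path) = 5.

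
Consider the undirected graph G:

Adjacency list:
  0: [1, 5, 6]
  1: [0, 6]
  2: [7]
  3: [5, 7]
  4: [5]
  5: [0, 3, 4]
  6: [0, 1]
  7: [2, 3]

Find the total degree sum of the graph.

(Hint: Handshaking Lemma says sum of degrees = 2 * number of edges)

Count edges: 8 edges.
By Handshaking Lemma: sum of degrees = 2 * 8 = 16.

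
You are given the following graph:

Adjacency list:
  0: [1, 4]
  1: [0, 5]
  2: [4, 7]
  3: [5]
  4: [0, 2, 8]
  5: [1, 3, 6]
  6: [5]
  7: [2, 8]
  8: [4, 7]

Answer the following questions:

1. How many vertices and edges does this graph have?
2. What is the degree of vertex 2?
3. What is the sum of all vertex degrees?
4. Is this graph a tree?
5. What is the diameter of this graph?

Count: 9 vertices, 9 edges.
Vertex 2 has neighbors [4, 7], degree = 2.
Handshaking lemma: 2 * 9 = 18.
A tree on 9 vertices has 8 edges. This graph has 9 edges (1 extra). Not a tree.
Diameter (longest shortest path) = 6.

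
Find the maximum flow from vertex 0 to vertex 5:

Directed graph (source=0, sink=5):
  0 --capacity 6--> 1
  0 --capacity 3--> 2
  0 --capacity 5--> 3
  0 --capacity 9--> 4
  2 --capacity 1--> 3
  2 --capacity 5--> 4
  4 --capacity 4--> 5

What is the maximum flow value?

Computing max flow:
  Flow on (0->4): 4/9
  Flow on (4->5): 4/4
Maximum flow = 4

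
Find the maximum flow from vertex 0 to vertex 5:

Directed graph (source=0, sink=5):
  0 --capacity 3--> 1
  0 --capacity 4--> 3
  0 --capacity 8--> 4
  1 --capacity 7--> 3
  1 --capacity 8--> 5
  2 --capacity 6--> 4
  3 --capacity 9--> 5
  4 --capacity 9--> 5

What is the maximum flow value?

Computing max flow:
  Flow on (0->1): 3/3
  Flow on (0->3): 4/4
  Flow on (0->4): 8/8
  Flow on (1->5): 3/8
  Flow on (3->5): 4/9
  Flow on (4->5): 8/9
Maximum flow = 15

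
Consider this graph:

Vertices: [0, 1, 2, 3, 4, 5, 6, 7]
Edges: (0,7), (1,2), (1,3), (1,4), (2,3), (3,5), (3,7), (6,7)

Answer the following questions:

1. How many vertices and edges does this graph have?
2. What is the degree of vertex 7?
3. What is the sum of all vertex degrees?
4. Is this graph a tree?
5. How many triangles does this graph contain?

Count: 8 vertices, 8 edges.
Vertex 7 has neighbors [0, 3, 6], degree = 3.
Handshaking lemma: 2 * 8 = 16.
A tree on 8 vertices has 7 edges. This graph has 8 edges (1 extra). Not a tree.
Number of triangles = 1.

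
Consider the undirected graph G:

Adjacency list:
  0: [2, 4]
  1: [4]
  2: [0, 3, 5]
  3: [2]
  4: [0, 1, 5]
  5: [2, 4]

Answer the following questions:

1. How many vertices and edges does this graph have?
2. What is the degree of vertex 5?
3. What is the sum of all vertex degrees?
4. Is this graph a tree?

Count: 6 vertices, 6 edges.
Vertex 5 has neighbors [2, 4], degree = 2.
Handshaking lemma: 2 * 6 = 12.
A tree on 6 vertices has 5 edges. This graph has 6 edges (1 extra). Not a tree.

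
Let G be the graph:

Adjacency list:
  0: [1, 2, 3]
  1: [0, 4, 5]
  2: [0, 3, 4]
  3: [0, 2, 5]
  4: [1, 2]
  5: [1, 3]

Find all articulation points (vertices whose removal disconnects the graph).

No articulation points. The graph is biconnected.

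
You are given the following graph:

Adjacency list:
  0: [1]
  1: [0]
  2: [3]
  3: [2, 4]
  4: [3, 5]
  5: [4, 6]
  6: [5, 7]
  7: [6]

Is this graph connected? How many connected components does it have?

Checking connectivity: the graph has 2 connected component(s).
Components: [[0, 1], [2, 3, 4, 5, 6, 7]]. The graph is NOT connected.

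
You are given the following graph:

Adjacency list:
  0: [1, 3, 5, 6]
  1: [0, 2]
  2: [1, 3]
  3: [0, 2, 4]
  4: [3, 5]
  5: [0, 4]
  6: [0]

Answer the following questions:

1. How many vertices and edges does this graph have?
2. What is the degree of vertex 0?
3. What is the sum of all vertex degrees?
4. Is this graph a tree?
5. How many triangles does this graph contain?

Count: 7 vertices, 8 edges.
Vertex 0 has neighbors [1, 3, 5, 6], degree = 4.
Handshaking lemma: 2 * 8 = 16.
A tree on 7 vertices has 6 edges. This graph has 8 edges (2 extra). Not a tree.
Number of triangles = 0.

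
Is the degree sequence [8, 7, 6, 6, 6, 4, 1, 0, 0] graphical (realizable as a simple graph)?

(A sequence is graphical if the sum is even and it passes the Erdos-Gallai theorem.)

Sum of degrees = 38. Sum is even but fails Erdos-Gallai. The sequence is NOT graphical.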